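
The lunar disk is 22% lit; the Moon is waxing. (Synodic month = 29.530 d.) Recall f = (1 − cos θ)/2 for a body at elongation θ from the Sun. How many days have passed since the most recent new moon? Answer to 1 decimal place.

4.6 days

cos θ = 1 − 2f = 0.560, giving a principal value of 55.9°.
The Moon is waxing (0°–180°), so θ = 55.9° directly.
That fraction of the synodic month is 55.9/360 × 29.530 d ≈ 4.59 d.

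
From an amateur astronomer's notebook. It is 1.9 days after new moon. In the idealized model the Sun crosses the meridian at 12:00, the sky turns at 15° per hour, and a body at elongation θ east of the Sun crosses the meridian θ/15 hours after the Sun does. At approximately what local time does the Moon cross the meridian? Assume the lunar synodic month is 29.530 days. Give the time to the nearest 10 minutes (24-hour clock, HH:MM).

13:30

The Moon has covered 1.9/29.530 of its cycle, so θ ≈ 360° × 1.9/29.530 = 23.2°.
At 15° of sky rotation per hour, 23.2° corresponds to a 1.54 h lag.
12:00 + 1.544 h ≈ 13:33 → 13:30 to the nearest ten minutes.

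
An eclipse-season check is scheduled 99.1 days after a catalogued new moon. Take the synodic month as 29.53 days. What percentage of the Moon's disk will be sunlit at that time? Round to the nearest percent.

Reduce mod P: 99.1 − 3×29.53 = 10.51 d into the current lunation.
Elongation θ = 360° × 10.51/29.53 ≈ 128.1°.
Illuminated fraction = (1 − cos 128.1°)/2 = (1 − (-0.617))/2 ≈ 0.809, so 81%.

81%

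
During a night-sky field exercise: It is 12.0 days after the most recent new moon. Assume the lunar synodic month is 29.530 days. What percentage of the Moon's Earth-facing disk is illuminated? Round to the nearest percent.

92%

Phase angle: θ = 360°·(12.0 d)/(29.530 d) = 146.3°.
cos 146.3° = (-0.832), so f = (1 − (-0.832))/2 = 0.916, so 92%.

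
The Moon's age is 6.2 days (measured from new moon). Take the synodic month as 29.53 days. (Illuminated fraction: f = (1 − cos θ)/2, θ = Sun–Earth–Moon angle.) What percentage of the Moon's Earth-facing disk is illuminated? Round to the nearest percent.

38%

Phase angle: θ = 360°·(6.2 d)/(29.53 d) = 75.6°.
Illuminated fraction = (1 − cos 75.6°)/2 = (1 − 0.249)/2 ≈ 0.376, so 38%.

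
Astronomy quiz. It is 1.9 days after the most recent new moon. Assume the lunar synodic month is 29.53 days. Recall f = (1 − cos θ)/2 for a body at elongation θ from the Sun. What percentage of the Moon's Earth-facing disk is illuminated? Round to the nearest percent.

4%

Phase angle: θ = 360°·(1.9 d)/(29.53 d) = 23.2°.
cos 23.2° = 0.919, so f = (1 − 0.919)/2 = 0.040, so 4%.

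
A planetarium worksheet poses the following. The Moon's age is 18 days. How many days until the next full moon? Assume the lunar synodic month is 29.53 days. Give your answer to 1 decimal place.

Full moon occurs at elongation 180°, i.e. at age 29.53 × 180/360 = 14.765 d.
Already past this cycle's full moon; the next is at 14.765 + 29.53 = 44.295 d, so 44.295 − 18 = 26.295 days.

26.3 days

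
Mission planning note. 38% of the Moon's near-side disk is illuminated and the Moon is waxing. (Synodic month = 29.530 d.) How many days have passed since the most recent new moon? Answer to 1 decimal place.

6.2 days

cos θ = 1 − 2f = 0.240, giving a principal value of 76.1°.
Before full moon the principal value applies: θ = 76.1°.
At 360°/29.530 d per day, 76.1° corresponds to 6.24 days.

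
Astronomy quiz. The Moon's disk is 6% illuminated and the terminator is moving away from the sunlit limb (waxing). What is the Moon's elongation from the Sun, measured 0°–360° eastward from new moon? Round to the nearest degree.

From f = (1 − cos θ)/2: cos θ = 1 − 2×0.06 = 0.880; arccos → 28.4°.
The Moon is waxing (0°–180°), so θ = 28.4° directly.

28°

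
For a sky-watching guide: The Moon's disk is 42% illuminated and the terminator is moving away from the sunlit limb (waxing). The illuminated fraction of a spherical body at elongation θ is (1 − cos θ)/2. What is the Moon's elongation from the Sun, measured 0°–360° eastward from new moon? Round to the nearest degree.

81°

cos θ = 1 − 2f = 0.160, giving a principal value of 80.8°.
The Moon is waxing (0°–180°), so θ = 80.8° directly.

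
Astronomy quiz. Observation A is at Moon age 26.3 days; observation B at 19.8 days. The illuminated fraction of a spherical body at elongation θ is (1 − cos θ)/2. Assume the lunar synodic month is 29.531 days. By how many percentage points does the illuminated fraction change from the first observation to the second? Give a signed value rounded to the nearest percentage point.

+63 percentage points

θ₁ = 360° × 26.3/29.531 = 320.6°, f₁ = (1 − cos θ₁)/2 = 0.114.
θ₂ = 360° × 19.8/29.531 = 241.4°, f₂ = (1 − cos θ₂)/2 = 0.740.
Change = f₂ − f₁ = +0.626 → +63 percentage points.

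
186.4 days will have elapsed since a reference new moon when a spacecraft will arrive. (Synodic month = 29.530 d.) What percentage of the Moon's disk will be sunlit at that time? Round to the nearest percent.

Reduce mod P: 186.4 − 6×29.530 = 9.22 d into the current lunation.
Phase angle: θ = 360°·(9.22 d)/(29.530 d) = 112.4°.
With cos θ = (-0.381), the lit fraction is (1 − (-0.381))/2 ≈ 0.691, so 69%.

69%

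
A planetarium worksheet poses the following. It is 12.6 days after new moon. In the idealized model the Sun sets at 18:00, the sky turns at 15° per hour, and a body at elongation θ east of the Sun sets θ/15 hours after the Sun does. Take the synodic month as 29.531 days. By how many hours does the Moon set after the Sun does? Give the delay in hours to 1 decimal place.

10.2 h

The Moon has covered 12.6/29.531 of its cycle, so θ ≈ 360° × 12.6/29.531 = 153.6°.
Delay after the Sun = 153.6° / (15°/h) ≈ 10.24 h.
So the Moon sets 10.24 h after the Sun.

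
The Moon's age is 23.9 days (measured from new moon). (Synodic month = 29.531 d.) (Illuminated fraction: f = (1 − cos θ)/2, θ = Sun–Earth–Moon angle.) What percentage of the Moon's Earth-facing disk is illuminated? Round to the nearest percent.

Elongation θ = 360° × 23.9/29.531 ≈ 291.4°.
Illuminated fraction = (1 − cos 291.4°)/2 = (1 − 0.364)/2 ≈ 0.318, so 32%.

32%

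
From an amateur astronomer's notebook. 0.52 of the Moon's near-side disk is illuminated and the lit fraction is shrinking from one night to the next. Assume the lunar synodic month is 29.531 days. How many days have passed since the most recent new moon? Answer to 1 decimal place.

22.0 days

cos θ = 1 − 2f = -0.040, giving a principal value of 92.3°.
Waning ⇒ past full, so θ = 360° − 92.3° = 267.7°.
That fraction of the synodic month is 267.7/360 × 29.531 d ≈ 21.96 d.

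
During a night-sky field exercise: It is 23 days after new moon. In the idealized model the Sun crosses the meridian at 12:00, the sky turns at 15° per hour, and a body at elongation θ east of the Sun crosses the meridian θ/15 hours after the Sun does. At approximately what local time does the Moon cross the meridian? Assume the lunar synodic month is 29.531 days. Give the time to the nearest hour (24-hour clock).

07:00

Phase angle: θ = 360°·(23 d)/(29.531 d) = 280.4°.
At 15° of sky rotation per hour, 280.4° corresponds to a 18.69 h lag.
12:00 + 18.69 h ≈ 06:42 → 07:00 to the nearest hour.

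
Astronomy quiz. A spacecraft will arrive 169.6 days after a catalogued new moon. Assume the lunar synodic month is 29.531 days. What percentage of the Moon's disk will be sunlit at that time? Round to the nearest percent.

52%

169.6/29.531 = 5.743 lunations, so 5 complete cycles and 21.94 d into the next.
Elongation θ = 360° × 21.94/29.531 ≈ 267.5°.
With cos θ = (-0.043), the lit fraction is (1 − (-0.043))/2 ≈ 0.522, so 52%.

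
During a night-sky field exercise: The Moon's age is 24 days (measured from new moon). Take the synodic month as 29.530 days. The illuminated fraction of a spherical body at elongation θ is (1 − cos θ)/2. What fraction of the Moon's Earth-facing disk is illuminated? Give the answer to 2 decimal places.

Elongation θ = 360° × 24/29.530 ≈ 292.6°.
cos 292.6° = 0.384, so f = (1 − 0.384)/2 = 0.308.

0.31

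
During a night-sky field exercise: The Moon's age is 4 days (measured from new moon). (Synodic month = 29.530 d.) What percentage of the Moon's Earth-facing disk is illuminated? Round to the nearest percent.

17%

The Moon has covered 4/29.530 of its cycle, so θ ≈ 360° × 4/29.530 = 48.8°.
With cos θ = 0.659, the lit fraction is (1 − 0.659)/2 ≈ 0.170, so 17%.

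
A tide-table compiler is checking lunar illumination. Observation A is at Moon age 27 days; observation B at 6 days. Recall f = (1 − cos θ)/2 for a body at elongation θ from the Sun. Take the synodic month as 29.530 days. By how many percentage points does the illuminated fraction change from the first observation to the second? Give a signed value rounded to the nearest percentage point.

+28 percentage points

First observation: θ = 360°·27/29.530 = 329.2°, so f = 0.071.
Second observation: θ = 73.1°, f = 0.355.
Δf = 0.355 − 0.071 = +0.284, i.e. +28 pp.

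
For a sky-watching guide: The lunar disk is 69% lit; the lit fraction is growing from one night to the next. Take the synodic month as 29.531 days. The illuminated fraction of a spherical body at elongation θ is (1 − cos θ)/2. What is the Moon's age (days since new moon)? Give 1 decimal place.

Invert f = (1 − cos θ)/2 to get cos θ = 1 − 2(0.69) = -0.380, hence θ₀ = arccos -0.380 = 112.3°.
Before full moon the principal value applies: θ = 112.3°.
Age = 29.531 × 112.3°/360° ≈ 9.21 days.

9.2 days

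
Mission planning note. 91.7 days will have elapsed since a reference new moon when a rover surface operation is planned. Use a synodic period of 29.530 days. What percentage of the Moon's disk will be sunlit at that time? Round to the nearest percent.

11%

91.7 d spans 3 complete synodic months (3 × 29.530 = 88.59 d) plus 3.11 d.
Phase angle: θ = 360°·(3.11 d)/(29.530 d) = 37.9°.
Illuminated fraction = (1 − cos 37.9°)/2 = (1 − 0.789)/2 ≈ 0.106, so 11%.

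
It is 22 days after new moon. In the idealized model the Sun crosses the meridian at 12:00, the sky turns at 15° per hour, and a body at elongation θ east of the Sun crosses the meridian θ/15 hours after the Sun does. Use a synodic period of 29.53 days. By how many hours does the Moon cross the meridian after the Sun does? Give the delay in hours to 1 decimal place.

The Moon has covered 22/29.53 of its cycle, so θ ≈ 360° × 22/29.53 = 268.2°.
At 15° of sky rotation per hour, 268.2° corresponds to a 17.88 h lag.
So the Moon crosses the meridian 17.88 h after the Sun.

17.9 h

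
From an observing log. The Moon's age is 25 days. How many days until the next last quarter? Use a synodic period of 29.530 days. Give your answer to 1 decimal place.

26.7 days

Last quarter is 0.75 of the way through the cycle: age 0.75 × 29.530 = 22.148 d.
This lunation's last quarter (22.148 d) has passed, so add one period: 51.678 − 25 = 26.678 days.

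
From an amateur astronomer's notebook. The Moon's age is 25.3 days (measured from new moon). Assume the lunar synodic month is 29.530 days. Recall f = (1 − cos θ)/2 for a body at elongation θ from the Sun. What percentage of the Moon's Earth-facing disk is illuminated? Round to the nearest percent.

19%

Elongation θ = 360° × 25.3/29.530 ≈ 308.4°.
cos 308.4° = 0.622, so f = (1 − 0.622)/2 = 0.189, so 19%.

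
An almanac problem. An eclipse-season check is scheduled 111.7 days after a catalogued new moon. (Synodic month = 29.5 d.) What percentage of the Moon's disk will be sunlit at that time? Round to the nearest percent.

Reduce mod P: 111.7 − 3×29.5 = 23.20 d into the current lunation.
Elongation θ = 360° × 23.20/29.5 ≈ 283.1°.
Illuminated fraction = (1 − cos 283.1°)/2 = (1 − 0.227)/2 ≈ 0.387, so 39%.

39%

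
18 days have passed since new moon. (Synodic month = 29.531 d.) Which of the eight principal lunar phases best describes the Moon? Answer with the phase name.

At 18/29.531 of the cycle, θ ≈ 219° — the waning gibbous range.

waning gibbous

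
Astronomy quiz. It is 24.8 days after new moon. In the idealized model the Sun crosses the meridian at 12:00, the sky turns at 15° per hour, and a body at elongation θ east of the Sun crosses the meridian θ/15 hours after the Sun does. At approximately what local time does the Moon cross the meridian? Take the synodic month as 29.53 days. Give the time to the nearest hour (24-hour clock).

08:00

The Moon has covered 24.8/29.53 of its cycle, so θ ≈ 360° × 24.8/29.53 = 302.3°.
At 15° of sky rotation per hour, 302.3° corresponds to a 20.16 h lag.
12:00 + 20.16 h ≈ 08:09 → 08:00 to the nearest hour.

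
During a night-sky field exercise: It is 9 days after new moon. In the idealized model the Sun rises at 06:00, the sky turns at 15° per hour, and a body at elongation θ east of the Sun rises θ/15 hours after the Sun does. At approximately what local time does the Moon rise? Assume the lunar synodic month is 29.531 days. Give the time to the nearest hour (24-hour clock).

13:00

Elongation θ = 360° × 9/29.531 ≈ 109.7°.
Delay after the Sun = 109.7° / (15°/h) ≈ 7.31 h.
06:00 + 7.31 h ≈ 13:19 → 13:00 to the nearest hour.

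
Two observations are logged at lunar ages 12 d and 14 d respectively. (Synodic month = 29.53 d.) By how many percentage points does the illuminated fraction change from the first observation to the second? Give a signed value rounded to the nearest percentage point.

+8 percentage points

θ₁ = 360° × 12/29.53 = 146.3°, f₁ = (1 − cos θ₁)/2 = 0.916.
θ₂ = 360° × 14/29.53 = 170.7°, f₂ = (1 − cos θ₂)/2 = 0.993.
Change = f₂ − f₁ = +0.077 → +8 percentage points.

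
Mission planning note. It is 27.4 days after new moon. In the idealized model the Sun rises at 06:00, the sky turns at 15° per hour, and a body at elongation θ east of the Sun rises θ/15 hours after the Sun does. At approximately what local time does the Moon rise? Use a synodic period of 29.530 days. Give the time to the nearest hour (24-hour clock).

04:00

Elongation θ = 360° × 27.4/29.530 ≈ 334.0°.
At 15° of sky rotation per hour, 334.0° corresponds to a 22.27 h lag.
06:00 + 22.27 h ≈ 04:16 → 04:00 to the nearest hour.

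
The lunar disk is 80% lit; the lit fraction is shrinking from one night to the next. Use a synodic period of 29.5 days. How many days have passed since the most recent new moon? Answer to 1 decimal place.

Invert f = (1 − cos θ)/2 to get cos θ = 1 − 2(0.80) = -0.600, hence θ₀ = arccos -0.600 = 126.9°.
Since the Moon is past full (waning), take the reflex angle: θ = 360° − 126.9° = 233.1°.
Age = 29.5 × 233.1°/360° ≈ 19.10 days.

19.1 days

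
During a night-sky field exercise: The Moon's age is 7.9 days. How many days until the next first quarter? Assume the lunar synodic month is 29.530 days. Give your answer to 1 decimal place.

First quarter occurs at elongation 90°, i.e. at age 29.530 × 90/360 = 7.383 d.
This lunation's first quarter (7.383 d) has passed, so add one period: 36.913 − 7.9 = 29.013 days.

29.0 days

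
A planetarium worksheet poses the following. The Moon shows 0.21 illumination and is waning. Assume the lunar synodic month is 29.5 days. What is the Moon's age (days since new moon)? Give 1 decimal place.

From f = (1 − cos θ)/2: cos θ = 1 − 2×0.21 = 0.580; arccos → 54.5°.
Since the Moon is past full (waning), take the reflex angle: θ = 360° − 54.5° = 305.5°.
Age = 29.5 × 305.5°/360° ≈ 25.03 days.

25.0 days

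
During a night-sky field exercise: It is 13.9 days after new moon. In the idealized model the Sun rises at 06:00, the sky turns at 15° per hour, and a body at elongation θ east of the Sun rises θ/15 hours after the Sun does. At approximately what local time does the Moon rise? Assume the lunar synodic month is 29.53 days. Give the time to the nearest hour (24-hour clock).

The Moon has covered 13.9/29.53 of its cycle, so θ ≈ 360° × 13.9/29.53 = 169.5°.
At 15° of sky rotation per hour, 169.5° corresponds to a 11.30 h lag.
06:00 + 11.30 h ≈ 17:18 → 17:00 to the nearest hour.

17:00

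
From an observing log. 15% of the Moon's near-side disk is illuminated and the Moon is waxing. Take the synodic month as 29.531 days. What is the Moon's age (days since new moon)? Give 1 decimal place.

3.7 days

From f = (1 − cos θ)/2: cos θ = 1 − 2×0.15 = 0.700; arccos → 45.6°.
Before full moon the principal value applies: θ = 45.6°.
At 360°/29.531 d per day, 45.6° corresponds to 3.74 days.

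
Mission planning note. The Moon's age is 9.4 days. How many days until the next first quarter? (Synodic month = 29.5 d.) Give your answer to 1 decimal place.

First quarter occurs at elongation 90°, i.e. at age 29.5 × 90/360 = 7.375 d.
Already past this cycle's first quarter; the next is at 7.375 + 29.5 = 36.875 d, so 36.875 − 9.4 = 27.475 days.

27.5 days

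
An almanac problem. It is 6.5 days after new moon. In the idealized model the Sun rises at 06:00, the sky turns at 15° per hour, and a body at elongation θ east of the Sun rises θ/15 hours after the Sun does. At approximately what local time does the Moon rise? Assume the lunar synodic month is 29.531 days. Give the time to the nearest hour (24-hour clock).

11:00

Elongation θ = 360° × 6.5/29.531 ≈ 79.2°.
Delay after the Sun = 79.2° / (15°/h) ≈ 5.28 h.
06:00 + 5.28 h ≈ 11:17 → 11:00 to the nearest hour.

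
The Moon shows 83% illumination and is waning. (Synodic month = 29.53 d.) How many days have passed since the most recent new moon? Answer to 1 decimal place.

From f = (1 − cos θ)/2: cos θ = 1 − 2×0.83 = -0.660; arccos → 131.3°.
A waning Moon lies in 180°–360°, so θ = 360° − 131.3° = 228.7°.
Age = 29.53 × 228.7°/360° ≈ 18.76 days.

18.8 days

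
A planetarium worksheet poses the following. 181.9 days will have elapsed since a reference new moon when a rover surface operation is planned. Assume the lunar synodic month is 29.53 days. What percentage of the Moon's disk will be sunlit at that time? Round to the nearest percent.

23%

181.9/29.53 = 6.160 lunations, so 6 complete cycles and 4.72 d into the next.
Phase angle: θ = 360°·(4.72 d)/(29.53 d) = 57.5°.
cos 57.5° = 0.537, so f = (1 − 0.537)/2 = 0.232, so 23%.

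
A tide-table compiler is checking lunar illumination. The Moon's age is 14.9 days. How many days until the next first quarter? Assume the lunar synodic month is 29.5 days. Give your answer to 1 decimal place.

First quarter occurs at elongation 90°, i.e. at age 29.5 × 90/360 = 7.375 d.
This lunation's first quarter (7.375 d) has passed, so add one period: 36.875 − 14.9 = 21.975 days.

22.0 days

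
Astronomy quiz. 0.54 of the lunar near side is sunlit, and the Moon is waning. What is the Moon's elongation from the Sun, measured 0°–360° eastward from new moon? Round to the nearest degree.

265°

cos θ = 1 − 2f = -0.080, giving a principal value of 94.6°.
A waning Moon lies in 180°–360°, so θ = 360° − 94.6° = 265.4°.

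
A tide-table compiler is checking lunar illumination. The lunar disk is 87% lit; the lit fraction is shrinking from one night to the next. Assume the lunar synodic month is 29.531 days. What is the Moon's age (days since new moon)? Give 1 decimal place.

18.2 days

cos θ = 1 − 2f = -0.740, giving a principal value of 137.7°.
Waning ⇒ past full, so θ = 360° − 137.7° = 222.3°.
That fraction of the synodic month is 222.3/360 × 29.531 d ≈ 18.23 d.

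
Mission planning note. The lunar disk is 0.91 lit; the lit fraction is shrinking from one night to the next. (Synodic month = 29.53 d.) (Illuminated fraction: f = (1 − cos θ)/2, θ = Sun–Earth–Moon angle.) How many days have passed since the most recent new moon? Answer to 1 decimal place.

cos θ = 1 − 2f = -0.820, giving a principal value of 145.1°.
Waning ⇒ past full, so θ = 360° − 145.1° = 214.9°.
At 360°/29.53 d per day, 214.9° corresponds to 17.63 days.

17.6 days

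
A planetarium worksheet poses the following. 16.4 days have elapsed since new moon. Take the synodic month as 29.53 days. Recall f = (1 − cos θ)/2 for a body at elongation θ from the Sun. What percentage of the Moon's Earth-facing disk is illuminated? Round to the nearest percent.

97%

Phase angle: θ = 360°·(16.4 d)/(29.53 d) = 199.9°.
cos 199.9° = (-0.940), so f = (1 − (-0.940))/2 = 0.970, so 97%.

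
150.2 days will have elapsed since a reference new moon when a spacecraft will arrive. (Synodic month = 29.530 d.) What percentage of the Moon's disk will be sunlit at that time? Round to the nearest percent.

7%

Reduce mod P: 150.2 − 5×29.530 = 2.55 d into the current lunation.
The Moon has covered 2.55/29.530 of its cycle, so θ ≈ 360° × 2.55/29.530 = 31.1°.
Illuminated fraction = (1 − cos 31.1°)/2 = (1 − 0.856)/2 ≈ 0.072, so 7%.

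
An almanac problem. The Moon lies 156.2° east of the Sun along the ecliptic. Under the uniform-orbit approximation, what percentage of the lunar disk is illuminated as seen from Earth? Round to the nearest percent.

cos 156.2° = (-0.915), so f = (1 − (-0.915))/2 = 0.957, i.e. 96%.

96%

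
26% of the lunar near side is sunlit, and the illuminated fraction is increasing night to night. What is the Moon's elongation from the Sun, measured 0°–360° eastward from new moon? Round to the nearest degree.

61°

cos θ = 1 − 2f = 0.480, giving a principal value of 61.3°.
The Moon is waxing (0°–180°), so θ = 61.3° directly.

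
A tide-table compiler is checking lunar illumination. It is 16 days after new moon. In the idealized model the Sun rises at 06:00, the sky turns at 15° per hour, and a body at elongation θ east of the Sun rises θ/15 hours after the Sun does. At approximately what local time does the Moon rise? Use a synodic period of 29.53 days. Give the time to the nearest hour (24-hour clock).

The Moon has covered 16/29.53 of its cycle, so θ ≈ 360° × 16/29.53 = 195.1°.
Delay after the Sun = 195.1° / (15°/h) ≈ 13.00 h.
06:00 + 13.00 h ≈ 19:00 → 19:00 to the nearest hour.

19:00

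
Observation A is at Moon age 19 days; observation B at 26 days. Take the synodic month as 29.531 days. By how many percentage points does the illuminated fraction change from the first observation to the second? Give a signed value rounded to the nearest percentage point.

First observation: θ = 360°·19/29.531 = 231.6°, so f = 0.810.
Second observation: θ = 317.0°, f = 0.135.
Δf = 0.135 − 0.810 = -0.676, i.e. -68 pp.

-68 percentage points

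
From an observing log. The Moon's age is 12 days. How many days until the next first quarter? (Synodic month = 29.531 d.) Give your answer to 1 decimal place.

24.9 days

First quarter occurs at elongation 90°, i.e. at age 29.531 × 90/360 = 7.383 d.
This lunation's first quarter (7.383 d) has passed, so add one period: 36.914 − 12 = 24.914 days.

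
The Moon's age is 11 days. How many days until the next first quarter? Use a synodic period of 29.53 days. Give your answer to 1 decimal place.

25.9 days

First quarter is 0.25 of the way through the cycle: age 0.25 × 29.53 = 7.383 d.
Already past this cycle's first quarter; the next is at 7.383 + 29.53 = 36.913 d, so 36.913 − 11 = 25.913 days.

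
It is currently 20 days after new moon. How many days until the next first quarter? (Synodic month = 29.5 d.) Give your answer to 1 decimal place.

16.9 days

First quarter is 0.25 of the way through the cycle: age 0.25 × 29.5 = 7.375 d.
This lunation's first quarter (7.375 d) has passed, so add one period: 36.875 − 20 = 16.875 days.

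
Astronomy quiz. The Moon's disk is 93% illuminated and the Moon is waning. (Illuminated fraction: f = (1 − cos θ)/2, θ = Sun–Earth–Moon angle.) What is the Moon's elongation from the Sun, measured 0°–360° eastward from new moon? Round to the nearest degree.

cos θ = 1 − 2f = -0.860, giving a principal value of 149.3°.
Waning ⇒ past full, so θ = 360° − 149.3° = 210.7°.

211°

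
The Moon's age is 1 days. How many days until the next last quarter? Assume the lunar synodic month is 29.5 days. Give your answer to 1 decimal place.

Last quarter occurs at elongation 270°, i.e. at age 29.5 × 270/360 = 22.125 d.
So 21.125 days remain (22.125 − 1).

21.1 days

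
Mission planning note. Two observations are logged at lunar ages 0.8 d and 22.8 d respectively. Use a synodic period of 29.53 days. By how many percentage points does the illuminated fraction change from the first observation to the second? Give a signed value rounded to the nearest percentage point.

θ₁ = 360° × 0.8/29.53 = 9.8°, f₁ = (1 − cos θ₁)/2 = 0.007.
θ₂ = 360° × 22.8/29.53 = 278.0°, f₂ = (1 − cos θ₂)/2 = 0.431.
Change = f₂ − f₁ = +0.424 → +42 percentage points.

+42 pp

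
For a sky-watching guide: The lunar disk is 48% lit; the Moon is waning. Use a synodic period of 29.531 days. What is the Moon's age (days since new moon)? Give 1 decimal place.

Invert f = (1 − cos θ)/2 to get cos θ = 1 − 2(0.48) = 0.040, hence θ₀ = arccos 0.040 = 87.7°.
Waning ⇒ past full, so θ = 360° − 87.7° = 272.3°.
Age = 29.531 × 272.3°/360° ≈ 22.34 days.

22.3 days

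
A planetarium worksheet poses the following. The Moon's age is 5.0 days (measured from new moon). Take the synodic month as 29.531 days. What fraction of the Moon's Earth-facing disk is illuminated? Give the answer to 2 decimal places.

The Moon has covered 5.0/29.531 of its cycle, so θ ≈ 360° × 5.0/29.531 = 61.0°.
Illuminated fraction = (1 − cos 61.0°)/2 = (1 − 0.486)/2 ≈ 0.257.

0.26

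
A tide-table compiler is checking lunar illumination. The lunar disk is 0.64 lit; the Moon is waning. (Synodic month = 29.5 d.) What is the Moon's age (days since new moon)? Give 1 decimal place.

cos θ = 1 − 2f = -0.280, giving a principal value of 106.3°.
Since the Moon is past full (waning), take the reflex angle: θ = 360° − 106.3° = 253.7°.
At 360°/29.5 d per day, 253.7° corresponds to 20.79 days.

20.8 days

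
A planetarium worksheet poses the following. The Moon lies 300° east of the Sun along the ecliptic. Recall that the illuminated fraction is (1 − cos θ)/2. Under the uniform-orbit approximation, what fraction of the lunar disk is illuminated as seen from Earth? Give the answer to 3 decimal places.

cos 300° = 0.500, so f = (1 − 0.500)/2 = 0.250.

0.250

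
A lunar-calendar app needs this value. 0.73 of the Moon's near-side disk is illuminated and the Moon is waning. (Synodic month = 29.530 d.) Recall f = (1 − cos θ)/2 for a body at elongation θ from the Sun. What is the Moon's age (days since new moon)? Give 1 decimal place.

19.9 days

cos θ = 1 − 2f = -0.460, giving a principal value of 117.4°.
Since the Moon is past full (waning), take the reflex angle: θ = 360° − 117.4° = 242.6°.
Age = 29.530 × 242.6°/360° ≈ 19.90 days.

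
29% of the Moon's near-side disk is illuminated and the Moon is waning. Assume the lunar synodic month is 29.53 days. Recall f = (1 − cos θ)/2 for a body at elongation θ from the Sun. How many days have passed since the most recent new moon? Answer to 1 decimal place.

cos θ = 1 − 2f = 0.420, giving a principal value of 65.2°.
Since the Moon is past full (waning), take the reflex angle: θ = 360° − 65.2° = 294.8°.
At 360°/29.53 d per day, 294.8° corresponds to 24.18 days.

24.2 days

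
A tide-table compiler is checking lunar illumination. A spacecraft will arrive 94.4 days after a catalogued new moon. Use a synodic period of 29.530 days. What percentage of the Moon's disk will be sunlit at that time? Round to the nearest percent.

34%

94.4/29.530 = 3.197 lunations, so 3 complete cycles and 5.81 d into the next.
Phase angle: θ = 360°·(5.81 d)/(29.530 d) = 70.8°.
cos 70.8° = 0.328, so f = (1 − 0.328)/2 = 0.336, so 34%.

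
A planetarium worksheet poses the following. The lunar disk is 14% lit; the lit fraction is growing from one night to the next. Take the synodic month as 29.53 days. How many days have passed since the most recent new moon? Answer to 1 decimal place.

Invert f = (1 − cos θ)/2 to get cos θ = 1 − 2(0.14) = 0.720, hence θ₀ = arccos 0.720 = 43.9°.
The Moon is waxing (0°–180°), so θ = 43.9° directly.
At 360°/29.53 d per day, 43.9° corresponds to 3.60 days.

3.6 days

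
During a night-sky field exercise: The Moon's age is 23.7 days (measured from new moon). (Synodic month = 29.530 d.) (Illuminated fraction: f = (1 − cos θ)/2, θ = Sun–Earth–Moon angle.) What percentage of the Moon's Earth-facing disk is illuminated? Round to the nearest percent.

34%

Phase angle: θ = 360°·(23.7 d)/(29.530 d) = 288.9°.
With cos θ = 0.324, the lit fraction is (1 − 0.324)/2 ≈ 0.338, so 34%.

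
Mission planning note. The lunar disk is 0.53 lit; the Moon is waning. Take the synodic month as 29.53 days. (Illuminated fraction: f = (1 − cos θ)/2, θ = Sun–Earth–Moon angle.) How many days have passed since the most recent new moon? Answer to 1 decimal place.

Invert f = (1 − cos θ)/2 to get cos θ = 1 − 2(0.53) = -0.060, hence θ₀ = arccos -0.060 = 93.4°.
A waning Moon lies in 180°–360°, so θ = 360° − 93.4° = 266.6°.
At 360°/29.53 d per day, 266.6° corresponds to 21.87 days.

21.9 days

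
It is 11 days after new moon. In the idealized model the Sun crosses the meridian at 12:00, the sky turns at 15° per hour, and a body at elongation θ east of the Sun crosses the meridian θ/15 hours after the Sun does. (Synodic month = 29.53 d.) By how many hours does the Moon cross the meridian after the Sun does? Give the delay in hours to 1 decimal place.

8.9 h

Phase angle: θ = 360°·(11 d)/(29.53 d) = 134.1°.
At 15° of sky rotation per hour, 134.1° corresponds to a 8.94 h lag.
So the Moon crosses the meridian 8.94 h after the Sun.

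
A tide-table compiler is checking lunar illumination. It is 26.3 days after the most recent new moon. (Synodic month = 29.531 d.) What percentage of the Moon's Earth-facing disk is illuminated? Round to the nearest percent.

11%

Elongation θ = 360° × 26.3/29.531 ≈ 320.6°.
Illuminated fraction = (1 − cos 320.6°)/2 = (1 − 0.773)/2 ≈ 0.114, so 11%.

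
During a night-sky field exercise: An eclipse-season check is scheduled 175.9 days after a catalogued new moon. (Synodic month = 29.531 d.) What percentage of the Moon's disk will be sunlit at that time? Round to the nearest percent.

2%

Reduce mod P: 175.9 − 5×29.531 = 28.25 d into the current lunation.
The Moon has covered 28.25/29.531 of its cycle, so θ ≈ 360° × 28.25/29.531 = 344.3°.
cos 344.3° = 0.963, so f = (1 − 0.963)/2 = 0.019, so 2%.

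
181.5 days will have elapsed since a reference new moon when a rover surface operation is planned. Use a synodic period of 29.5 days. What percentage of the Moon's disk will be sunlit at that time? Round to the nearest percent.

21%

Reduce mod P: 181.5 − 6×29.5 = 4.50 d into the current lunation.
Elongation θ = 360° × 4.50/29.5 ≈ 54.9°.
With cos θ = 0.575, the lit fraction is (1 − 0.575)/2 ≈ 0.213, so 21%.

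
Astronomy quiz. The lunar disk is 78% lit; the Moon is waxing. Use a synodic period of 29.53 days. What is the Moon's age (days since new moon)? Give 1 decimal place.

10.2 days

cos θ = 1 − 2f = -0.560, giving a principal value of 124.1°.
Before full moon the principal value applies: θ = 124.1°.
Age = 29.53 × 124.1°/360° ≈ 10.18 days.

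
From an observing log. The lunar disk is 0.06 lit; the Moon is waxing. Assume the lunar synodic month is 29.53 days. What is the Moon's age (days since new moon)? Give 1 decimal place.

2.3 days

Invert f = (1 − cos θ)/2 to get cos θ = 1 − 2(0.06) = 0.880, hence θ₀ = arccos 0.880 = 28.4°.
Before full moon the principal value applies: θ = 28.4°.
That fraction of the synodic month is 28.4/360 × 29.53 d ≈ 2.33 d.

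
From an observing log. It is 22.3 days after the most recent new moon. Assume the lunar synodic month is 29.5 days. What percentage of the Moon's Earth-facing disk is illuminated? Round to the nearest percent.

The Moon has covered 22.3/29.5 of its cycle, so θ ≈ 360° × 22.3/29.5 = 272.1°.
cos 272.1° = 0.037, so f = (1 − 0.037)/2 = 0.481, so 48%.

48%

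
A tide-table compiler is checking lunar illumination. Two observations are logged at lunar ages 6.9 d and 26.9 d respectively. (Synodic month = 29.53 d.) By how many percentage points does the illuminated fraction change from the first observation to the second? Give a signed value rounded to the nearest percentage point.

θ₁ = 360° × 6.9/29.53 = 84.1°, f₁ = (1 − cos θ₁)/2 = 0.449.
θ₂ = 360° × 26.9/29.53 = 327.9°, f₂ = (1 − cos θ₂)/2 = 0.076.
Change = f₂ − f₁ = -0.372 → -37 percentage points.

-37 percentage points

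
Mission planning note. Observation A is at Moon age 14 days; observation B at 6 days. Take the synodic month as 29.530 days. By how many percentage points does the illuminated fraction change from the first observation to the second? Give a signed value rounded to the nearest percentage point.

-64 pp

θ₁ = 360° × 14/29.530 = 170.7°, f₁ = (1 − cos θ₁)/2 = 0.993.
θ₂ = 360° × 6/29.530 = 73.1°, f₂ = (1 − cos θ₂)/2 = 0.355.
Change = f₂ − f₁ = -0.638 → -64 percentage points.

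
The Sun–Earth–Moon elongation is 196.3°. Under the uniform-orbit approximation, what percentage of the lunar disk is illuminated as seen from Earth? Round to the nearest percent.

cos 196.3° = (-0.960), so f = (1 − (-0.960))/2 = 0.980, i.e. 98%.

98%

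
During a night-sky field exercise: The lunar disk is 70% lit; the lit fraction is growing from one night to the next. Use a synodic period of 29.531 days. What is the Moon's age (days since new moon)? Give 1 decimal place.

Invert f = (1 − cos θ)/2 to get cos θ = 1 − 2(0.70) = -0.400, hence θ₀ = arccos -0.400 = 113.6°.
The Moon is waxing (0°–180°), so θ = 113.6° directly.
At 360°/29.531 d per day, 113.6° corresponds to 9.32 days.

9.3 days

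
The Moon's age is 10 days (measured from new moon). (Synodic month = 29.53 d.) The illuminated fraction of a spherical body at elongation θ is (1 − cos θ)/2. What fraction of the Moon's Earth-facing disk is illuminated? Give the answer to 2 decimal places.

Elongation θ = 360° × 10/29.53 ≈ 121.9°.
Illuminated fraction = (1 − cos 121.9°)/2 = (1 − (-0.529))/2 ≈ 0.764.

0.76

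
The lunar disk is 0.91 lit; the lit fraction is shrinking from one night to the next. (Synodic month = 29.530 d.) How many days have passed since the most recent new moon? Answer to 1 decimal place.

Invert f = (1 − cos θ)/2 to get cos θ = 1 − 2(0.91) = -0.820, hence θ₀ = arccos -0.820 = 145.1°.
A waning Moon lies in 180°–360°, so θ = 360° − 145.1° = 214.9°.
At 360°/29.530 d per day, 214.9° corresponds to 17.63 days.

17.6 days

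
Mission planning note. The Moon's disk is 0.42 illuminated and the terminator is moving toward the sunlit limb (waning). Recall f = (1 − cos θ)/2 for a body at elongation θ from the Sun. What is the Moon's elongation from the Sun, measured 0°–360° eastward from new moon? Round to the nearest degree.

Invert f = (1 − cos θ)/2 to get cos θ = 1 − 2(0.42) = 0.160, hence θ₀ = arccos 0.160 = 80.8°.
Since the Moon is past full (waning), take the reflex angle: θ = 360° − 80.8° = 279.2°.

279°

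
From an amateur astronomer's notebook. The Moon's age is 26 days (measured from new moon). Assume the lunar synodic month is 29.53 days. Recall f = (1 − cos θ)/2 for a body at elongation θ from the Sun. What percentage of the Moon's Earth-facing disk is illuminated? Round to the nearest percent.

13%

Phase angle: θ = 360°·(26 d)/(29.53 d) = 317.0°.
cos 317.0° = 0.731, so f = (1 − 0.731)/2 = 0.135, so 13%.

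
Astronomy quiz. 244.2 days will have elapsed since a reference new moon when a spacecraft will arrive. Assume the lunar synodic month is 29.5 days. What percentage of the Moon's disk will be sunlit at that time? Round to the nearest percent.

59%

244.2/29.5 = 8.278 lunations, so 8 complete cycles and 8.20 d into the next.
Phase angle: θ = 360°·(8.20 d)/(29.5 d) = 100.1°.
Illuminated fraction = (1 − cos 100.1°)/2 = (1 − (-0.175))/2 ≈ 0.587, so 59%.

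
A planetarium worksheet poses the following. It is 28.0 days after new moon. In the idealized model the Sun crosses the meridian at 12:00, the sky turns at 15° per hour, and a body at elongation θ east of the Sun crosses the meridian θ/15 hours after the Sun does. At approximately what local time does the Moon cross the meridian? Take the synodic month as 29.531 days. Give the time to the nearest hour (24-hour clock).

The Moon has covered 28.0/29.531 of its cycle, so θ ≈ 360° × 28.0/29.531 = 341.3°.
Delay after the Sun = 341.3° / (15°/h) ≈ 22.76 h.
12:00 + 22.76 h ≈ 10:45 → 11:00 to the nearest hour.

11:00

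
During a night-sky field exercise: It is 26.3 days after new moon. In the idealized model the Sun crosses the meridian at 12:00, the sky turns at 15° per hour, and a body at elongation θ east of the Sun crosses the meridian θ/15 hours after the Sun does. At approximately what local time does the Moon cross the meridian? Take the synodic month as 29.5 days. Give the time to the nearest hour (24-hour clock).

The Moon has covered 26.3/29.5 of its cycle, so θ ≈ 360° × 26.3/29.5 = 320.9°.
At 15° of sky rotation per hour, 320.9° corresponds to a 21.40 h lag.
12:00 + 21.40 h ≈ 09:24 → 09:00 to the nearest hour.

09:00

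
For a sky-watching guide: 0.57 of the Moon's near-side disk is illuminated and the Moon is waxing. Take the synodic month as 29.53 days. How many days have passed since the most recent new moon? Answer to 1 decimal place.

8.0 days

cos θ = 1 − 2f = -0.140, giving a principal value of 98.0°.
Before full moon the principal value applies: θ = 98.0°.
That fraction of the synodic month is 98.0/360 × 29.53 d ≈ 8.04 d.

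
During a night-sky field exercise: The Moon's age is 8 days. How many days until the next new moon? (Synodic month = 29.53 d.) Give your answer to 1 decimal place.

21.5 days

The next new moon completes the synodic month: 29.53 − 8 = 21.530 days.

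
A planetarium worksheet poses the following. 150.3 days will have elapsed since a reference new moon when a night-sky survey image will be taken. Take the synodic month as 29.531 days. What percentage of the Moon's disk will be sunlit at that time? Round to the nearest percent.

150.3 d spans 5 complete synodic months (5 × 29.531 = 147.66 d) plus 2.65 d.
The Moon has covered 2.65/29.531 of its cycle, so θ ≈ 360° × 2.65/29.531 = 32.2°.
With cos θ = 0.846, the lit fraction is (1 − 0.846)/2 ≈ 0.077, so 8%.

8%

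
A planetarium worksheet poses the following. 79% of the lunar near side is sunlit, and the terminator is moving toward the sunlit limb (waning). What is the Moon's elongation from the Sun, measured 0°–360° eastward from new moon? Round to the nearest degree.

235°

Invert f = (1 − cos θ)/2 to get cos θ = 1 − 2(0.79) = -0.580, hence θ₀ = arccos -0.580 = 125.5°.
Since the Moon is past full (waning), take the reflex angle: θ = 360° − 125.5° = 234.5°.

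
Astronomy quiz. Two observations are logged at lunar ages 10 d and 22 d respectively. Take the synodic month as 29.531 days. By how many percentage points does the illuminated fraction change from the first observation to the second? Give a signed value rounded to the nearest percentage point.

-25 percentage points

θ₁ = 360° × 10/29.531 = 121.9°, f₁ = (1 − cos θ₁)/2 = 0.764.
θ₂ = 360° × 22/29.531 = 268.2°, f₂ = (1 − cos θ₂)/2 = 0.516.
Change = f₂ − f₁ = -0.248 → -25 percentage points.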